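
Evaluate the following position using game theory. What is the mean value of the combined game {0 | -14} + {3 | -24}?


G1 = {0 | -14}, G2 = {3 | -24}
Each is a switch {a | b} with numbers a > b; its mean value is (a + b)/2, and mean value is additive over game sums: m(G1 + G2) = m(G1) + m(G2).
Mean of G1 = (0 + (-14))/2 = -14/2 = -7
Mean of G2 = (3 + (-24))/2 = -21/2 = -21/2
Mean of G1 + G2 = -7 + -21/2 = -35/2

-35/2


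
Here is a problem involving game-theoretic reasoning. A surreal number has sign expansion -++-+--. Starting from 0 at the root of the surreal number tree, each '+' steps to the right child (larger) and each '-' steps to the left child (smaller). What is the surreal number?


Sign expansion: -++-+--
Rule: track bounds (lo, hi), initially (-inf, +inf). On '+', the current value becomes lo and we move to the simplest number in (value, hi): value + 1 if hi = +inf, otherwise the midpoint (value + hi)/2. On '-', the current value becomes hi and we move to value - 1 if lo = -inf, otherwise the midpoint (lo + value)/2.
Start at 0.
Step 1: sign = -, move left. Bounds: (-inf, 0). Value = -1
Step 2: sign = +, move right. Bounds: (-1, 0). Value = -1/2
Step 3: sign = +, move right. Bounds: (-1/2, 0). Value = -1/4
Step 4: sign = -, move left. Bounds: (-1/2, -1/4). Value = -3/8
Step 5: sign = +, move right. Bounds: (-3/8, -1/4). Value = -5/16
Step 6: sign = -, move left. Bounds: (-3/8, -5/16). Value = -11/32
Step 7: sign = -, move left. Bounds: (-3/8, -11/32). Value = -23/64
The surreal number with sign expansion -++-+-- is -23/64.

-23/64


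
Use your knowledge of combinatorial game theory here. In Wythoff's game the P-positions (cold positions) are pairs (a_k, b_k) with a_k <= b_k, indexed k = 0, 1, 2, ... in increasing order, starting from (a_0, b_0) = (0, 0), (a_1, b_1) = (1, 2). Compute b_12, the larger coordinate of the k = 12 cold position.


By Wythoff's theorem, a_k = floor(k * phi) and b_k = floor(k * phi^2) = a_k + k, where phi = (1 + sqrt(5))/2 is the golden ratio.
phi = (1 + sqrt(5))/2 = 1.618034
phi^2 = phi + 1 = 2.618034
k = 12
k * phi^2 = 12 * 2.618034 = 31.416408
b_12 = floor(k * phi^2) = 31 (check: a_12 + k = 19 + 12 = 31)

31


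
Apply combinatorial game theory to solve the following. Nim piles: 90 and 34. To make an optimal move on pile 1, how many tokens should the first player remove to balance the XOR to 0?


Piles: 90 and 34
Current XOR: 90 XOR 34 = 120 (non-zero, so this is an N-position).
To make the XOR zero, we need to find a move that balances the piles.
For pile 1 (size 90): target = 90 XOR 120 = 34
We reduce pile 1 from 90 to 34.
Tokens removed: 90 - 34 = 56
Verification: 34 XOR 34 = 0

56


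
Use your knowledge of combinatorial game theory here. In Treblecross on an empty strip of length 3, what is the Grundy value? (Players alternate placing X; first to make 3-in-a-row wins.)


Treblecross: place X on empty cells; 3-in-a-row wins.
Playing within two cells of an existing X lets the opponent win at once, so sensible play treats the cells i-2..i+2 around each X as dead. The player left with no safe cell loses, so this is a normal-play take-away game on strips of safe cells.
Placing X at cell i (0-indexed) of a strip of k safe cells leaves independent strips of sizes max(0, i-2) and max(0, k-i-3). Hence G(k) = mex{ G(max(0,i-2)) XOR G(max(0,k-i-3)) : 0 <= i < k }, with G(0) = 0.
G(1): splits (0,0):0^0=0 -> mex({0}) = 1
G(2): splits (0,0):0^0=0 -> mex({0}) = 1
G(3): splits (0,0):0^0=0 -> mex({0}) = 1
Therefore G(3) = 1.

1


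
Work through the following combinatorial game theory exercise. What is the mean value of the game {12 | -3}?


Game = {12 | -3}, a switch {a | b} with numbers a > b.
Its thermograph has left wall a - t and right wall b + t, which meet at t = (a - b)/2, where both equal (a + b)/2. So the mast (mean value) is at (a + b)/2.
Mean = (12 + (-3))/2 = 9/2 = 9/2

9/2


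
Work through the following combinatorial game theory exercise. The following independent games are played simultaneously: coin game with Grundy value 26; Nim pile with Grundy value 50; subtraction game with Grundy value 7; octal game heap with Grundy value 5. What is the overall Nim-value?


By the Sprague-Grundy theorem, the Grundy value of a sum of games is the XOR of individual Grundy values.
coin game: Grundy value = 26. Running XOR: 0 XOR 26 = 26
Nim pile: Grundy value = 50. Running XOR: 26 XOR 50 = 40
subtraction game: Grundy value = 7. Running XOR: 40 XOR 7 = 47
octal game heap: Grundy value = 5. Running XOR: 47 XOR 5 = 42
The combined Grundy value is 42.

42


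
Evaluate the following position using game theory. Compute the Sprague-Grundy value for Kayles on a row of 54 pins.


Kayles: a move removes 1 or 2 adjacent pins from a contiguous row.
Removing pins from a row of k leaves two independent rows (a, b) with a + b = k - 1 (one pin) or a + b = k - 2 (two pins); an end removal gives a = 0.
By Sprague-Grundy, G(k) = mex{ G(a) XOR G(b) } over all these splits. G(0) = 0.
G(1): splits (0,0):0^0=0 -> mex({0}) = 1
G(2): splits (0,1):0^1=1 (0,0):0^0=0 -> mex({0, 1}) = 2
G(3): splits (0,2):0^2=2 (1,1):1^1=0 (0,1):0^1=1 -> mex({0, 1, 2}) = 3
G(4): splits (0,3):0^3=3 (1,2):1^2=3 (0,2):0^2=2 (1,1):1^1=0 -> mex({0, 2, 3}) = 1
G(5): splits (0,4):0^1=1 (1,3):1^3=2 (2,2):2^2=0 (0,3):0^3=3 (1,2):1^2=3 -> mex({0, 1, 2, 3}) = 4
G(6) = mex({0, 1, 2, 4}) = 3
G(7) = mex({0, 1, 3, 4, 5}) = 2
G(8) = mex({0, 2, 3, 5, 6}) = 1
G(9) = mex({0, 1, 2, 3, 6, 7}) = 4
G(10) = mex({0, 1, 3, 4, 5, 7}) = 2
G(11) = mex({0, 1, 2, 3, 4, 5}) = 6
G(12) = mex({0, 1, 2, 3, 5, 6, 7}) = 4
G(13) = mex({0, 2, 3, 4, 6, 7}) = 1
G(14) = mex({0, 1, 4, 5, 6, 7}) = 2
G(15) = mex({0, 1, 2, 3, 4, 5, 6}) = 7
G(16) = mex({0, 2, 3, 5, 6, 7}) = 1
G(17) = mex({0, 1, 2, 3, 5, 6, 7}) = 4
G(18) = mex({0, 1, 2, 4, 5, 6}) = 3
G(19) = mex({0, 1, 3, 4, 5, 7}) = 2
G(20) = mex({0, 2, 3, 4, 5, 6, 7}) = 1
G(21) = mex({0, 1, 2, 3, 5, 6, 7}) = 4
G(22) = mex({0, 1, 2, 3, 4, 5, 7}) = 6
G(23) = mex({0, 1, 2, 3, 4, 5, 6}) = 7
G(24) = mex({0, 1, 2, 3, 5, 6, 7}) = 4
G(25) = mex({0, 2, 3, 4, 6, 7}) = 1
G(26) = mex({0, 1, 3, 4, 5, 6, 7}) = 2
G(27) = mex({0, 1, 2, 3, 4, 5, 6, 7}) = 8
G(28) = mex({0, 1, 2, 3, 4, 6, 7, 8}) = 5
G(29) = mex({0, 1, 2, 3, 5, 6, 7, 8, 9}) = 4
G(30) = mex({0, 1, 2, 3, 4, 5, 6, 9, 10}) = 7
G(31) = mex({0, 1, 3, 4, 5, 7, 10, 11}) = 2
G(32) = mex({0, 2, 3, 4, 5, 6, 7, 9, 11}) = 1
G(33) = mex({0, 1, 2, 3, 4, 5, 6, 7, 9, 12}) = 8
G(34) = mex({0, 1, 2, 3, 4, 5, 7, 8, 11, 12}) = 6
G(35) = mex({0, 1, 2, 3, 4, 5, 6, 8, 9, 10, 11}) = 7
G(36) = mex({0, 1, 2, 3, 5, 6, 7, 9, 10}) = 4
G(37) = mex({0, 2, 3, 4, 6, 7, 9, 10, 11, 12}) = 1
G(38) = mex({0, 1, 3, 4, 5, 6, 7, 9, 10, 11, 12}) = 2
G(39) = mex({0, 1, 2, 4, 5, 6, 7, 9, 10, 12, 14}) = 3
G(40) = mex({0, 2, 3, 4, 6, 7, 11, 12, 14}) = 1
G(41) = mex({0, 1, 2, 3, 5, 6, 7, 9, 10, 11, 12}) = 4
G(42) = mex({0, 1, 2, 3, 4, 5, 6, 9, 10}) = 7
G(43) = mex({0, 1, 3, 4, 5, 7, 9, 10, 12, 15}) = 2
G(44) = mex({0, 2, 3, 4, 5, 6, 7, 9, 10, 12, 15}) = 1
G(45) = mex({0, 1, 2, 3, 4, 5, 6, 7, 9, 10, 12, 14}) = 8
G(46) = mex({0, 1, 3, 4, 5, 7, 8, 11, 12, 14}) = 2
G(47) = mex({0, 1, 2, 3, 4, 5, 6, 8, 9, 10, 11, 12}) = 7
G(48) = mex({0, 1, 2, 3, 5, 6, 7, 9, 10}) = 4
G(49) = mex({0, 2, 3, 4, 6, 7, 9, 10, 11, 12, 15}) = 1
G(50) = mex({0, 1, 4, 5, 6, 7, 9, 11, 12, 14, 15}) = 2
G(51) = mex({0, 1, 2, 3, 4, 5, 6, 7, 9, 12, 14, 15}) = 8
G(52) = mex({0, 2, 3, 4, 5, 6, 7, 8, 11, 12, 15}) = 1
G(53) = mex({0, 1, 2, 3, 5, 6, 7, 8, 9, 10, 11, 12}) = 4
G(54) = mex({0, 1, 2, 3, 4, 5, 6, 9, 10}) = 7
Therefore G(54) = 7.

7


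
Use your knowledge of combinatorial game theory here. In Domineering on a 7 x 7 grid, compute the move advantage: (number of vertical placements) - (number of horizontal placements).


Board is 7 x 7 (rows x cols).
Left (vertical) placements: (rows-1) * cols = 6 * 7 = 42
Right (horizontal) placements: rows * (cols-1) = 7 * 6 = 42
Advantage = Left - Right = 42 - 42 = 0

0


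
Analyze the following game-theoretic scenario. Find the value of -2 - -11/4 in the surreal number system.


x = -2, y = -11/4
Converting to common denominator: 4
x = -8/4, y = -11/4
x - y = -2 - -11/4 = 3/4

3/4


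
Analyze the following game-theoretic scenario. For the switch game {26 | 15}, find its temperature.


The game is {26 | 15}, a switch {a | b} with numbers a > b.
Cooling {a | b} by t gives {a - t | b + t}, which stops being hot when a - t = b + t, i.e. at t = (a - b)/2. So the temperature of a switch is (a - b)/2.
Temperature = (Left option - Right option) / 2
= (26 - (15)) / 2
= 11 / 2
= 11/2

11/2


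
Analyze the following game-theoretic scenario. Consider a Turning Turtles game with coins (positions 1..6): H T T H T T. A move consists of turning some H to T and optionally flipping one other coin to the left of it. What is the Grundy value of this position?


Coins: H T T H T T
Key fact: a single head at position k behaves exactly like a Nim heap of size k (turning it to T and optionally flipping a coin at j < k corresponds to moving the heap from k to j, or to 0), and heads combine as a disjunctive sum (two heads at the same place would cancel, matching j XOR j = 0). So the Nim-value is the XOR of the 1-indexed positions of the heads.
Face-up positions (1-indexed): [1, 4]
XOR 0 with 1: 0 XOR 1 = 1
XOR 1 with 4: 1 XOR 4 = 5
Nim-value = 5

5


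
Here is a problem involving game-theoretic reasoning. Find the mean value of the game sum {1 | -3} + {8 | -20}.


G1 = {1 | -3}, G2 = {8 | -20}
Each is a switch {a | b} with numbers a > b; its mean value is (a + b)/2, and mean value is additive over game sums: m(G1 + G2) = m(G1) + m(G2).
Mean of G1 = (1 + (-3))/2 = -2/2 = -1
Mean of G2 = (8 + (-20))/2 = -12/2 = -6
Mean of G1 + G2 = -1 + -6 = -7

-7


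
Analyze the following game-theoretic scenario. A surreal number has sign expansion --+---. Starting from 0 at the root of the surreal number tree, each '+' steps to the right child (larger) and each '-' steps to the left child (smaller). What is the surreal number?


Sign expansion: --+---
Rule: track bounds (lo, hi), initially (-inf, +inf). On '+', the current value becomes lo and we move to the simplest number in (value, hi): value + 1 if hi = +inf, otherwise the midpoint (value + hi)/2. On '-', the current value becomes hi and we move to value - 1 if lo = -inf, otherwise the midpoint (lo + value)/2.
Start at 0.
Step 1: sign = -, move left. Bounds: (-inf, 0). Value = -1
Step 2: sign = -, move left. Bounds: (-inf, -1). Value = -2
Step 3: sign = +, move right. Bounds: (-2, -1). Value = -3/2
Step 4: sign = -, move left. Bounds: (-2, -3/2). Value = -7/4
Step 5: sign = -, move left. Bounds: (-2, -7/4). Value = -15/8
Step 6: sign = -, move left. Bounds: (-2, -15/8). Value = -31/16
The surreal number with sign expansion --+--- is -31/16.

-31/16


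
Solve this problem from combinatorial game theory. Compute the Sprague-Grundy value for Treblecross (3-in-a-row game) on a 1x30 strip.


Treblecross: place X on empty cells; 3-in-a-row wins.
Playing within two cells of an existing X lets the opponent win at once, so sensible play treats the cells i-2..i+2 around each X as dead. The player left with no safe cell loses, so this is a normal-play take-away game on strips of safe cells.
Placing X at cell i (0-indexed) of a strip of k safe cells leaves independent strips of sizes max(0, i-2) and max(0, k-i-3). Hence G(k) = mex{ G(max(0,i-2)) XOR G(max(0,k-i-3)) : 0 <= i < k }, with G(0) = 0.
G(1): splits (0,0):0^0=0 -> mex({0}) = 1
G(2): splits (0,0):0^0=0 -> mex({0}) = 1
G(3): splits (0,0):0^0=0 -> mex({0}) = 1
G(4): splits (0,1):0^1=1 (0,0):0^0=0 -> mex({0, 1}) = 2
G(5): splits (0,2):0^1=1 (0,1):0^1=1 (0,0):0^0=0 -> mex({0, 1}) = 2
G(6) = mex({1}) = 0
G(7) = mex({0, 1, 2}) = 3
G(8) = mex({0, 1, 2}) = 3
G(9) = mex({0, 2}) = 1
G(10) = mex({0, 2, 3}) = 1
G(11) = mex({0, 3}) = 1
G(12) = mex({1, 3}) = 0
G(13) = mex({0, 1, 2, 3}) = 4
G(14) = mex({0, 1, 2}) = 3
G(15) = mex({0, 1, 2}) = 3
G(16) = mex({0, 1, 2, 4}) = 3
G(17) = mex({0, 1, 3, 4}) = 2
G(18) = mex({0, 1, 3, 4}) = 2
G(19) = mex({0, 1, 3, 5}) = 2
G(20) = mex({0, 1, 2, 3, 5}) = 4
G(21) = mex({0, 1, 2, 3, 5}) = 4
G(22) = mex({1, 2, 6}) = 0
G(23) = mex({0, 1, 2, 3, 4, 6}) = 5
G(24) = mex({0, 1, 2, 3, 4}) = 5
G(25) = mex({0, 1, 3, 4, 7}) = 2
G(26) = mex({0, 1, 3, 4, 5, 7}) = 2
G(27) = mex({0, 1, 3, 5}) = 2
G(28) = mex({0, 1, 2, 5}) = 3
G(29) = mex({0, 1, 2, 4, 5, 6}) = 3
G(30) = mex({1, 2, 4, 6}) = 0
Therefore G(30) = 0.

0


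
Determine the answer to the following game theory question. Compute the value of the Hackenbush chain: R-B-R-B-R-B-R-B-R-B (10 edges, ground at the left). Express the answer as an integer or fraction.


Edges (from ground): R-B-R-B-R-B-R-B-R-B
By Berlekamp's sign-expansion rule, a Blue-Red Hackenbush stalk has the value of the surreal number whose sign sequence is the edge sequence with B -> + and R -> -.
Sign sequence: -+-+-+-+-+
Trace the sign expansion in the surreal number tree, starting from 0:
Edge 1: R (sign -) -> bounds (-inf, 0), value = -1
Edge 2: B (sign +) -> bounds (-1, 0), value = -1/2
Edge 3: R (sign -) -> bounds (-1, -1/2), value = -3/4
Edge 4: B (sign +) -> bounds (-3/4, -1/2), value = -5/8
Edge 5: R (sign -) -> bounds (-3/4, -5/8), value = -11/16
Edge 6: B (sign +) -> bounds (-11/16, -5/8), value = -21/32
Edge 7: R (sign -) -> bounds (-11/16, -21/32), value = -43/64
Edge 8: B (sign +) -> bounds (-43/64, -21/32), value = -85/128
Edge 9: R (sign -) -> bounds (-43/64, -85/128), value = -171/256
Edge 10: B (sign +) -> bounds (-171/256, -85/128), value = -341/512
Game value = -341/512

-341/512


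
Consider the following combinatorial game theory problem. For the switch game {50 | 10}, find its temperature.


The game is {50 | 10}, a switch {a | b} with numbers a > b.
Cooling {a | b} by t gives {a - t | b + t}, which stops being hot when a - t = b + t, i.e. at t = (a - b)/2. So the temperature of a switch is (a - b)/2.
Temperature = (Left option - Right option) / 2
= (50 - (10)) / 2
= 40 / 2
= 20

20


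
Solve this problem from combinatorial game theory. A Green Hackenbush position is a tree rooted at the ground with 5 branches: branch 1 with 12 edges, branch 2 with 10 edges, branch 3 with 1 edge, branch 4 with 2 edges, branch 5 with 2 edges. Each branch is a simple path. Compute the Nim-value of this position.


The tree has 5 branches from the ground vertex.
In Green Hackenbush, the Nim-value of a simple path of length k is k.
Branch 1: length 12, Nim-value = 12
Branch 2: length 10, Nim-value = 10
Branch 3: length 1, Nim-value = 1
Branch 4: length 2, Nim-value = 2
Branch 5: length 2, Nim-value = 2
Total Nim-value = XOR of all branch values:
0 XOR 12 = 12
12 XOR 10 = 6
6 XOR 1 = 7
7 XOR 2 = 5
5 XOR 2 = 7
Nim-value of the tree = 7

7


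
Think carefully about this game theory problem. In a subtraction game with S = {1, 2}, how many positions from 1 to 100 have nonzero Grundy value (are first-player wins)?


Subtraction set S = {1, 2}, so G(n) = n mod 3.
G(n) = 0 when n is a multiple of 3.
Multiples of 3 in [1, 100]: 33
N-positions (nonzero Grundy) = 100 - 33 = 67

67


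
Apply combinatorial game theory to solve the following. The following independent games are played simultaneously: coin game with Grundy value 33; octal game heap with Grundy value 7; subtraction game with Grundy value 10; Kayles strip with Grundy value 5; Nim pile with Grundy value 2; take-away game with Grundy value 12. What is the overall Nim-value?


By the Sprague-Grundy theorem, the Grundy value of a sum of games is the XOR of individual Grundy values.
coin game: Grundy value = 33. Running XOR: 0 XOR 33 = 33
octal game heap: Grundy value = 7. Running XOR: 33 XOR 7 = 38
subtraction game: Grundy value = 10. Running XOR: 38 XOR 10 = 44
Kayles strip: Grundy value = 5. Running XOR: 44 XOR 5 = 41
Nim pile: Grundy value = 2. Running XOR: 41 XOR 2 = 43
take-away game: Grundy value = 12. Running XOR: 43 XOR 12 = 39
The combined Grundy value is 39.

39


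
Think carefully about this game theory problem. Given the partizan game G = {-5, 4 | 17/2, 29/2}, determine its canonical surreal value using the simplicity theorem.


Left options: {-5, 4}, max = 4
Right options: {17/2, 29/2}, min = 17/2
All options are numbers and max(Left) < min(Right), so by the simplicity theorem the value is the simplest (earliest-born) number strictly between 4 and 17/2.
Integers 5 through 8 all lie strictly between 4 and 17/2.
Among integers, the simplest (lowest birthday = smallest |n|; 0 is born on day 0, +-n on day n) is 5.
No non-integer in the interval can be simpler: if x is a non-integer in the interval, then floor(x) or ceil(x) also lies in the interval (the interval contains an integer), and both are proper prefixes of x's sign expansion, i.e. born earlier. So the game value is 5.
Game value = 5

5


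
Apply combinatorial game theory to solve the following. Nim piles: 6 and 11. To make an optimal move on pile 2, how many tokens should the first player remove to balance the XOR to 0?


Piles: 6 and 11
Current XOR: 6 XOR 11 = 13 (non-zero, so this is an N-position).
To make the XOR zero, we need to find a move that balances the piles.
For pile 2 (size 11): target = 11 XOR 13 = 6
We reduce pile 2 from 11 to 6.
Tokens removed: 11 - 6 = 5
Verification: 6 XOR 6 = 0

5


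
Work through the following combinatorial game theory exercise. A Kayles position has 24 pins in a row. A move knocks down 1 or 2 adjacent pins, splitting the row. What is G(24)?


Kayles: a move removes 1 or 2 adjacent pins from a contiguous row.
Removing pins from a row of k leaves two independent rows (a, b) with a + b = k - 1 (one pin) or a + b = k - 2 (two pins); an end removal gives a = 0.
By Sprague-Grundy, G(k) = mex{ G(a) XOR G(b) } over all these splits. G(0) = 0.
G(1): splits (0,0):0^0=0 -> mex({0}) = 1
G(2): splits (0,1):0^1=1 (0,0):0^0=0 -> mex({0, 1}) = 2
G(3): splits (0,2):0^2=2 (1,1):1^1=0 (0,1):0^1=1 -> mex({0, 1, 2}) = 3
G(4): splits (0,3):0^3=3 (1,2):1^2=3 (0,2):0^2=2 (1,1):1^1=0 -> mex({0, 2, 3}) = 1
G(5): splits (0,4):0^1=1 (1,3):1^3=2 (2,2):2^2=0 (0,3):0^3=3 (1,2):1^2=3 -> mex({0, 1, 2, 3}) = 4
G(6) = mex({0, 1, 2, 4}) = 3
G(7) = mex({0, 1, 3, 4, 5}) = 2
G(8) = mex({0, 2, 3, 5, 6}) = 1
G(9) = mex({0, 1, 2, 3, 6, 7}) = 4
G(10) = mex({0, 1, 3, 4, 5, 7}) = 2
G(11) = mex({0, 1, 2, 3, 4, 5}) = 6
G(12) = mex({0, 1, 2, 3, 5, 6, 7}) = 4
G(13) = mex({0, 2, 3, 4, 6, 7}) = 1
G(14) = mex({0, 1, 4, 5, 6, 7}) = 2
G(15) = mex({0, 1, 2, 3, 4, 5, 6}) = 7
G(16) = mex({0, 2, 3, 5, 6, 7}) = 1
G(17) = mex({0, 1, 2, 3, 5, 6, 7}) = 4
G(18) = mex({0, 1, 2, 4, 5, 6}) = 3
G(19) = mex({0, 1, 3, 4, 5, 7}) = 2
G(20) = mex({0, 2, 3, 4, 5, 6, 7}) = 1
G(21) = mex({0, 1, 2, 3, 5, 6, 7}) = 4
G(22) = mex({0, 1, 2, 3, 4, 5, 7}) = 6
G(23) = mex({0, 1, 2, 3, 4, 5, 6}) = 7
G(24) = mex({0, 1, 2, 3, 5, 6, 7}) = 4
Therefore G(24) = 4.

4


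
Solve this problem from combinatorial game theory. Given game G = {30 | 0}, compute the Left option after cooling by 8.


Original game: {30 | 0} (a switch {a | b} with a > b).
Cooling by t (for t below the temperature (a - b)/2 = 15) taxes each move by t: {a | b} cooled by t is {a - t | b + t}.
Cooling amount: t = 8
Cooled Left option: 30 - 8 = 22
Cooled Right option: 0 + 8 = 8
Cooled game: {22 | 8}
Left option = 22

22


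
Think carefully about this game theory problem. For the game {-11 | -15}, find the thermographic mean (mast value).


Game = {-11 | -15}, a switch {a | b} with numbers a > b.
Its thermograph has left wall a - t and right wall b + t, which meet at t = (a - b)/2, where both equal (a + b)/2. So the mast (mean value) is at (a + b)/2.
Mean = (-11 + (-15))/2 = -26/2 = -13

-13


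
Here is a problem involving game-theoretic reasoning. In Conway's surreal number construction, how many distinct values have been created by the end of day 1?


Day 0: {|} = 0 is born. Count = 1.
Day n: the number of surreal numbers born by day n is 2^(n+1) - 1.
By day 0: 2^1 - 1 = 1
By day 1: 2^2 - 1 = 3
By day 1: 3 surreal numbers.

3


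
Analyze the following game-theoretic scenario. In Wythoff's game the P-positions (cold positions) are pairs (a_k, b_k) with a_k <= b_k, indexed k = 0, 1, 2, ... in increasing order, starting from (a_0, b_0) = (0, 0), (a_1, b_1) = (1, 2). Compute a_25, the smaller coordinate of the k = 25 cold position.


By Wythoff's theorem, a_k = floor(k * phi) and b_k = floor(k * phi^2) = a_k + k, where phi = (1 + sqrt(5))/2 is the golden ratio.
phi = (1 + sqrt(5))/2 = 1.618034
k = 25
k * phi = 25 * 1.618034 = 40.450850
a_25 = floor(k * phi) = 40

40


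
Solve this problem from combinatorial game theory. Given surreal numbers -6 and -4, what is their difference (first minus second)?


x = -6, y = -4
x - y = -6 - -4 = -2

-2


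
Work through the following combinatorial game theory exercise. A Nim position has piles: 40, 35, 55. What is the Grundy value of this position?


We need the XOR (exclusive or) of all pile sizes.
After XOR-ing pile 1 (size 40): 0 XOR 40 = 40
After XOR-ing pile 2 (size 35): 40 XOR 35 = 11
After XOR-ing pile 3 (size 55): 11 XOR 55 = 60
The Nim-value of this position is 60.

60


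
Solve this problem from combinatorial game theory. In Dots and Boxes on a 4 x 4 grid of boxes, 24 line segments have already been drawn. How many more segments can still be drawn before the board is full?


Grid: 4 x 4 boxes, i.e. 5 rows and 5 columns of dots.
Horizontal edges: (rows + 1) * cols = 5 * 4 = 20
Vertical edges: rows * (cols + 1) = 4 * 5 = 20
Total edges: 20 + 20 = 40
Edges drawn: 24
Remaining: 40 - 24 = 16

16


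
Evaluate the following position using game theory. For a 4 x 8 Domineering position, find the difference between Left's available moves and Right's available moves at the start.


Board is 4 x 8 (rows x cols).
Left (vertical) placements: (rows-1) * cols = 3 * 8 = 24
Right (horizontal) placements: rows * (cols-1) = 4 * 7 = 28
Advantage = Left - Right = 24 - 28 = -4

-4


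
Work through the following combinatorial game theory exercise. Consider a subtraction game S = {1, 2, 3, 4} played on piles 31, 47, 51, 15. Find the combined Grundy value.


Subtraction set: {1, 2, 3, 4}
For this subtraction set, G(n) = n mod 5 (period = max + 1 = 5).
Pile 1 (size 31): G(31) = 31 mod 5 = 1
Pile 2 (size 47): G(47) = 47 mod 5 = 2
Pile 3 (size 51): G(51) = 51 mod 5 = 1
Pile 4 (size 15): G(15) = 15 mod 5 = 0
Total Grundy value = XOR of all: 1 XOR 2 XOR 1 XOR 0 = 2

2


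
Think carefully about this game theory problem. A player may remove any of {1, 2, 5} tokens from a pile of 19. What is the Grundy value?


The subtraction set is S = {1, 2, 5}.
G(k) = mex{ G(k - s) : s in S, s <= k }. We compute iteratively: G(0) = 0.
G(1) = mex({0}) = 1
G(2) = mex({0, 1}) = 2
G(3) = mex({1, 2}) = 0
G(4) = mex({0, 2}) = 1
G(5) = mex({0, 1}) = 2
G(6) = mex({1, 2}) = 0
G(7) = mex({0, 2}) = 1
Observe that G(3)..G(7) = 0, 1, 2, 0, 1 repeats G(0)..G(4) = 0, 1, 2, 0, 1.
For k >= max(S) = 5, G(k) is determined by the previous 5 values G(k-5)..G(k-1); a window of 5 consecutive values has recurred shifted by 3, so by induction G(k + 3) = G(k) for all k >= 0: the sequence is periodic from the start with period 3.
One period: G(0..2) = 0, 1, 2.
19 mod 3 = 1, so G(19) = G(1) = 1.

1


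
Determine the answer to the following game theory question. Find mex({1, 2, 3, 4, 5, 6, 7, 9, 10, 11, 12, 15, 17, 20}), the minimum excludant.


Set = {1, 2, 3, 4, 5, 6, 7, 9, 10, 11, 12, 15, 17, 20}
0 is NOT in the set. This is the mex.
mex = 0

0


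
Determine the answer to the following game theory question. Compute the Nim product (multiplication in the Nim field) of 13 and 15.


Nim multiplication is bilinear over XOR: (u XOR v) * w = (u*w) XOR (v*w).
So we split each operand into its bit components and XOR the pairwise Nim products.
13 = 1 + 4 + 8 (as XOR of powers of 2).
15 = 1 + 2 + 4 + 8 (as XOR of powers of 2).
Using the standard Nim-product table on single bits:
  2*2 = 3,   2*4 = 8,   2*8 = 12,
  4*4 = 6,   4*8 = 11,  8*8 = 13,
and  1*x = x (identity), k*l = l*k (commutative).
Pairwise Nim products:
  1 * 1 = 1
  1 * 2 = 2
  1 * 4 = 4
  1 * 8 = 8
  4 * 1 = 4
  4 * 2 = 8
  4 * 4 = 6
  4 * 8 = 11
  8 * 1 = 8
  8 * 2 = 12
  8 * 4 = 11
  8 * 8 = 13
XOR them: 1 XOR 2 XOR 4 XOR 8 XOR 4 XOR 8 XOR 6 XOR 11 XOR 8 XOR 12 XOR 11 XOR 13 = 12.
Result: 13 * 15 = 12 (in Nim).

12


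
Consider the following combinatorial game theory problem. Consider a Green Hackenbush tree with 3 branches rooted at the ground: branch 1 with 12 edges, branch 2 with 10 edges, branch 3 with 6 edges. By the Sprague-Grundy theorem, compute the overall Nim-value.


The tree has 3 branches from the ground vertex.
In Green Hackenbush, the Nim-value of a simple path of length k is k.
Branch 1: length 12, Nim-value = 12
Branch 2: length 10, Nim-value = 10
Branch 3: length 6, Nim-value = 6
Total Nim-value = XOR of all branch values:
0 XOR 12 = 12
12 XOR 10 = 6
6 XOR 6 = 0
Nim-value of the tree = 0

0


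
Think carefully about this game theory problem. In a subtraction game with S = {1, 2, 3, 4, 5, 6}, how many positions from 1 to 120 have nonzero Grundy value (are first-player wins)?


Subtraction set S = {1, 2, 3, 4, 5, 6}, so G(n) = n mod 7.
G(n) = 0 when n is a multiple of 7.
Multiples of 7 in [1, 120]: 17
N-positions (nonzero Grundy) = 120 - 17 = 103

103


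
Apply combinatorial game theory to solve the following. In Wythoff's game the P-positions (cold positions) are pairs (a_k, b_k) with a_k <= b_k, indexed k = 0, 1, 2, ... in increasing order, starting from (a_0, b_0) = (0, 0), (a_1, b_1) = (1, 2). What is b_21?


By Wythoff's theorem, a_k = floor(k * phi) and b_k = floor(k * phi^2) = a_k + k, where phi = (1 + sqrt(5))/2 is the golden ratio.
phi = (1 + sqrt(5))/2 = 1.618034
phi^2 = phi + 1 = 2.618034
k = 21
k * phi^2 = 21 * 2.618034 = 54.978714
b_21 = floor(k * phi^2) = 54 (check: a_21 + k = 33 + 21 = 54)

54


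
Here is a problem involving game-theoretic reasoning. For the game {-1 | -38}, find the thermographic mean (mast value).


Game = {-1 | -38}, a switch {a | b} with numbers a > b.
Its thermograph has left wall a - t and right wall b + t, which meet at t = (a - b)/2, where both equal (a + b)/2. So the mast (mean value) is at (a + b)/2.
Mean = (-1 + (-38))/2 = -39/2 = -39/2

-39/2


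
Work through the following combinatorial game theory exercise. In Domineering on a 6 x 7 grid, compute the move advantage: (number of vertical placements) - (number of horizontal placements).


Board is 6 x 7 (rows x cols).
Left (vertical) placements: (rows-1) * cols = 5 * 7 = 35
Right (horizontal) placements: rows * (cols-1) = 6 * 6 = 36
Advantage = Left - Right = 35 - 36 = -1

-1


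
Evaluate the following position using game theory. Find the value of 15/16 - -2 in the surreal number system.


x = 15/16, y = -2
Converting to common denominator: 16
x = 15/16, y = -32/16
x - y = 15/16 - -2 = 47/16

47/16


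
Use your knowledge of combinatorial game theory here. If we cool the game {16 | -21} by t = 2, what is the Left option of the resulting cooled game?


Original game: {16 | -21} (a switch {a | b} with a > b).
Cooling by t (for t below the temperature (a - b)/2 = 37/2) taxes each move by t: {a | b} cooled by t is {a - t | b + t}.
Cooling amount: t = 2
Cooled Left option: 16 - 2 = 14
Cooled Right option: -21 + 2 = -19
Cooled game: {14 | -19}
Left option = 14

14


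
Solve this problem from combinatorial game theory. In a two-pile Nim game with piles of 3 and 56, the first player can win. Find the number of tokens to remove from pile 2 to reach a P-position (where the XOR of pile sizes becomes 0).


Piles: 3 and 56
Current XOR: 3 XOR 56 = 59 (non-zero, so this is an N-position).
To make the XOR zero, we need to find a move that balances the piles.
For pile 2 (size 56): target = 56 XOR 59 = 3
We reduce pile 2 from 56 to 3.
Tokens removed: 56 - 3 = 53
Verification: 3 XOR 3 = 0

53


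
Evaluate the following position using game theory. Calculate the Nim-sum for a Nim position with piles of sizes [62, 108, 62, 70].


We need the XOR (exclusive or) of all pile sizes.
After XOR-ing pile 1 (size 62): 0 XOR 62 = 62
After XOR-ing pile 2 (size 108): 62 XOR 108 = 82
After XOR-ing pile 3 (size 62): 82 XOR 62 = 108
After XOR-ing pile 4 (size 70): 108 XOR 70 = 42
The Nim-value of this position is 42.

42


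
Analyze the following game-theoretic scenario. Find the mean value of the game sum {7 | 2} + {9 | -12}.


G1 = {7 | 2}, G2 = {9 | -12}
Each is a switch {a | b} with numbers a > b; its mean value is (a + b)/2, and mean value is additive over game sums: m(G1 + G2) = m(G1) + m(G2).
Mean of G1 = (7 + (2))/2 = 9/2 = 9/2
Mean of G2 = (9 + (-12))/2 = -3/2 = -3/2
Mean of G1 + G2 = 9/2 + -3/2 = 3

3


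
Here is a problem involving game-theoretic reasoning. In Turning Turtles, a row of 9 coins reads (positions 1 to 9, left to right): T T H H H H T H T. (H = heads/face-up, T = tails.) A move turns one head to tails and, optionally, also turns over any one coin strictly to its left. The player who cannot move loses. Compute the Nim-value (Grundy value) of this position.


Coins: T T H H H H T H T
Key fact: a single head at position k behaves exactly like a Nim heap of size k (turning it to T and optionally flipping a coin at j < k corresponds to moving the heap from k to j, or to 0), and heads combine as a disjunctive sum (two heads at the same place would cancel, matching j XOR j = 0). So the Nim-value is the XOR of the 1-indexed positions of the heads.
Face-up positions (1-indexed): [3, 4, 5, 6, 8]
XOR 0 with 3: 0 XOR 3 = 3
XOR 3 with 4: 3 XOR 4 = 7
XOR 7 with 5: 7 XOR 5 = 2
XOR 2 with 6: 2 XOR 6 = 4
XOR 4 with 8: 4 XOR 8 = 12
Nim-value = 12

12


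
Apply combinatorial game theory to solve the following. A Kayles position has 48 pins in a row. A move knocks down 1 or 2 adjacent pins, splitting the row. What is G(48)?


Kayles: a move removes 1 or 2 adjacent pins from a contiguous row.
Removing pins from a row of k leaves two independent rows (a, b) with a + b = k - 1 (one pin) or a + b = k - 2 (two pins); an end removal gives a = 0.
By Sprague-Grundy, G(k) = mex{ G(a) XOR G(b) } over all these splits. G(0) = 0.
G(1): splits (0,0):0^0=0 -> mex({0}) = 1
G(2): splits (0,1):0^1=1 (0,0):0^0=0 -> mex({0, 1}) = 2
G(3): splits (0,2):0^2=2 (1,1):1^1=0 (0,1):0^1=1 -> mex({0, 1, 2}) = 3
G(4): splits (0,3):0^3=3 (1,2):1^2=3 (0,2):0^2=2 (1,1):1^1=0 -> mex({0, 2, 3}) = 1
G(5): splits (0,4):0^1=1 (1,3):1^3=2 (2,2):2^2=0 (0,3):0^3=3 (1,2):1^2=3 -> mex({0, 1, 2, 3}) = 4
G(6) = mex({0, 1, 2, 4}) = 3
G(7) = mex({0, 1, 3, 4, 5}) = 2
G(8) = mex({0, 2, 3, 5, 6}) = 1
G(9) = mex({0, 1, 2, 3, 6, 7}) = 4
G(10) = mex({0, 1, 3, 4, 5, 7}) = 2
G(11) = mex({0, 1, 2, 3, 4, 5}) = 6
G(12) = mex({0, 1, 2, 3, 5, 6, 7}) = 4
G(13) = mex({0, 2, 3, 4, 6, 7}) = 1
G(14) = mex({0, 1, 4, 5, 6, 7}) = 2
G(15) = mex({0, 1, 2, 3, 4, 5, 6}) = 7
G(16) = mex({0, 2, 3, 5, 6, 7}) = 1
G(17) = mex({0, 1, 2, 3, 5, 6, 7}) = 4
G(18) = mex({0, 1, 2, 4, 5, 6}) = 3
G(19) = mex({0, 1, 3, 4, 5, 7}) = 2
G(20) = mex({0, 2, 3, 4, 5, 6, 7}) = 1
G(21) = mex({0, 1, 2, 3, 5, 6, 7}) = 4
G(22) = mex({0, 1, 2, 3, 4, 5, 7}) = 6
G(23) = mex({0, 1, 2, 3, 4, 5, 6}) = 7
G(24) = mex({0, 1, 2, 3, 5, 6, 7}) = 4
G(25) = mex({0, 2, 3, 4, 6, 7}) = 1
G(26) = mex({0, 1, 3, 4, 5, 6, 7}) = 2
G(27) = mex({0, 1, 2, 3, 4, 5, 6, 7}) = 8
G(28) = mex({0, 1, 2, 3, 4, 6, 7, 8}) = 5
G(29) = mex({0, 1, 2, 3, 5, 6, 7, 8, 9}) = 4
G(30) = mex({0, 1, 2, 3, 4, 5, 6, 9, 10}) = 7
G(31) = mex({0, 1, 3, 4, 5, 7, 10, 11}) = 2
G(32) = mex({0, 2, 3, 4, 5, 6, 7, 9, 11}) = 1
G(33) = mex({0, 1, 2, 3, 4, 5, 6, 7, 9, 12}) = 8
G(34) = mex({0, 1, 2, 3, 4, 5, 7, 8, 11, 12}) = 6
G(35) = mex({0, 1, 2, 3, 4, 5, 6, 8, 9, 10, 11}) = 7
G(36) = mex({0, 1, 2, 3, 5, 6, 7, 9, 10}) = 4
G(37) = mex({0, 2, 3, 4, 6, 7, 9, 10, 11, 12}) = 1
G(38) = mex({0, 1, 3, 4, 5, 6, 7, 9, 10, 11, 12}) = 2
G(39) = mex({0, 1, 2, 4, 5, 6, 7, 9, 10, 12, 14}) = 3
G(40) = mex({0, 2, 3, 4, 6, 7, 11, 12, 14}) = 1
G(41) = mex({0, 1, 2, 3, 5, 6, 7, 9, 10, 11, 12}) = 4
G(42) = mex({0, 1, 2, 3, 4, 5, 6, 9, 10}) = 7
G(43) = mex({0, 1, 3, 4, 5, 7, 9, 10, 12, 15}) = 2
G(44) = mex({0, 2, 3, 4, 5, 6, 7, 9, 10, 12, 15}) = 1
G(45) = mex({0, 1, 2, 3, 4, 5, 6, 7, 9, 10, 12, 14}) = 8
G(46) = mex({0, 1, 3, 4, 5, 7, 8, 11, 12, 14}) = 2
G(47) = mex({0, 1, 2, 3, 4, 5, 6, 8, 9, 10, 11, 12}) = 7
G(48) = mex({0, 1, 2, 3, 5, 6, 7, 9, 10}) = 4
Therefore G(48) = 4.

4


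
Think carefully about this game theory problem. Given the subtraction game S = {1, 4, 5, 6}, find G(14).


The subtraction set is S = {1, 4, 5, 6}.
G(k) = mex{ G(k - s) : s in S, s <= k }. We compute iteratively: G(0) = 0.
G(1) = mex({0}) = 1
G(2) = mex({1}) = 0
G(3) = mex({0}) = 1
G(4) = mex({0, 1}) = 2
G(5) = mex({0, 1, 2}) = 3
G(6) = mex({0, 1, 3}) = 2
G(7) = mex({0, 1, 2}) = 3
G(8) = mex({0, 1, 2, 3}) = 4
G(9) = mex({1, 2, 3, 4}) = 0
G(10) = mex({0, 2, 3}) = 1
G(11) = mex({1, 2, 3}) = 0
G(12) = mex({0, 2, 3, 4}) = 1
G(13) = mex({0, 1, 3, 4}) = 2
G(14) = mex({0, 1, 2, 4}) = 3
Therefore G(14) = 3.

3


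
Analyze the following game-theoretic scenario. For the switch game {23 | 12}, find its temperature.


The game is {23 | 12}, a switch {a | b} with numbers a > b.
Cooling {a | b} by t gives {a - t | b + t}, which stops being hot when a - t = b + t, i.e. at t = (a - b)/2. So the temperature of a switch is (a - b)/2.
Temperature = (Left option - Right option) / 2
= (23 - (12)) / 2
= 11 / 2
= 11/2

11/2


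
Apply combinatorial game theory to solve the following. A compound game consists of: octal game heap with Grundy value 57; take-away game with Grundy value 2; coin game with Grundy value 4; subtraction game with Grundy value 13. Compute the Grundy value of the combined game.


By the Sprague-Grundy theorem, the Grundy value of a sum of games is the XOR of individual Grundy values.
octal game heap: Grundy value = 57. Running XOR: 0 XOR 57 = 57
take-away game: Grundy value = 2. Running XOR: 57 XOR 2 = 59
coin game: Grundy value = 4. Running XOR: 59 XOR 4 = 63
subtraction game: Grundy value = 13. Running XOR: 63 XOR 13 = 50
The combined Grundy value is 50.

50


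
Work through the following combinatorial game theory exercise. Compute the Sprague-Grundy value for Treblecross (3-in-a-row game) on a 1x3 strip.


Treblecross: place X on empty cells; 3-in-a-row wins.
Playing within two cells of an existing X lets the opponent win at once, so sensible play treats the cells i-2..i+2 around each X as dead. The player left with no safe cell loses, so this is a normal-play take-away game on strips of safe cells.
Placing X at cell i (0-indexed) of a strip of k safe cells leaves independent strips of sizes max(0, i-2) and max(0, k-i-3). Hence G(k) = mex{ G(max(0,i-2)) XOR G(max(0,k-i-3)) : 0 <= i < k }, with G(0) = 0.
G(1): splits (0,0):0^0=0 -> mex({0}) = 1
G(2): splits (0,0):0^0=0 -> mex({0}) = 1
G(3): splits (0,0):0^0=0 -> mex({0}) = 1
Therefore G(3) = 1.

1


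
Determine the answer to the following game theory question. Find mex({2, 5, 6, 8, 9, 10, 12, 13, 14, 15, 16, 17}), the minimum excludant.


Set = {2, 5, 6, 8, 9, 10, 12, 13, 14, 15, 16, 17}
0 is NOT in the set. This is the mex.
mex = 0

0


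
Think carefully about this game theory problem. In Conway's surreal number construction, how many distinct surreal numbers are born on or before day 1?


Day 0: {|} = 0 is born. Count = 1.
Day n: the number of surreal numbers born by day n is 2^(n+1) - 1.
By day 0: 2^1 - 1 = 1
By day 1: 2^2 - 1 = 3
By day 1: 3 surreal numbers.

3


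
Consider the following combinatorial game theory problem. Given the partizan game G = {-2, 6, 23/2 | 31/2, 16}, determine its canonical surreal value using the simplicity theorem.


Left options: {-2, 6, 23/2}, max = 23/2
Right options: {31/2, 16}, min = 31/2
All options are numbers and max(Left) < min(Right), so by the simplicity theorem the value is the simplest (earliest-born) number strictly between 23/2 and 31/2.
Integers 12 through 15 all lie strictly between 23/2 and 31/2.
Among integers, the simplest (lowest birthday = smallest |n|; 0 is born on day 0, +-n on day n) is 12.
No non-integer in the interval can be simpler: if x is a non-integer in the interval, then floor(x) or ceil(x) also lies in the interval (the interval contains an integer), and both are proper prefixes of x's sign expansion, i.e. born earlier. So the game value is 12.
Game value = 12

12


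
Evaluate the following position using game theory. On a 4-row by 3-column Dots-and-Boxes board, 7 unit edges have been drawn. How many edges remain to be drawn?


Grid: 4 x 3 boxes, i.e. 5 rows and 4 columns of dots.
Horizontal edges: (rows + 1) * cols = 5 * 3 = 15
Vertical edges: rows * (cols + 1) = 4 * 4 = 16
Total edges: 15 + 16 = 31
Edges drawn: 7
Remaining: 31 - 7 = 24

24


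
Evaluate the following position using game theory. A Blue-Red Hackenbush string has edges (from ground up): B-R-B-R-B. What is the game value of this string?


Edges (from ground): B-R-B-R-B
By Berlekamp's sign-expansion rule, a Blue-Red Hackenbush stalk has the value of the surreal number whose sign sequence is the edge sequence with B -> + and R -> -.
Sign sequence: +-+-+
Trace the sign expansion in the surreal number tree, starting from 0:
Edge 1: B (sign +) -> bounds (0, +inf), value = 1
Edge 2: R (sign -) -> bounds (0, 1), value = 1/2
Edge 3: B (sign +) -> bounds (1/2, 1), value = 3/4
Edge 4: R (sign -) -> bounds (1/2, 3/4), value = 5/8
Edge 5: B (sign +) -> bounds (5/8, 3/4), value = 11/16
Game value = 11/16

11/16


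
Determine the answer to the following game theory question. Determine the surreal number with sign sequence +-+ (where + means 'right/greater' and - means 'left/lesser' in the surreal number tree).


Sign expansion: +-+
Rule: track bounds (lo, hi), initially (-inf, +inf). On '+', the current value becomes lo and we move to the simplest number in (value, hi): value + 1 if hi = +inf, otherwise the midpoint (value + hi)/2. On '-', the current value becomes hi and we move to value - 1 if lo = -inf, otherwise the midpoint (lo + value)/2.
Start at 0.
Step 1: sign = +, move right. Bounds: (0, +inf). Value = 1
Step 2: sign = -, move left. Bounds: (0, 1). Value = 1/2
Step 3: sign = +, move right. Bounds: (1/2, 1). Value = 3/4
The surreal number with sign expansion +-+ is 3/4.

3/4


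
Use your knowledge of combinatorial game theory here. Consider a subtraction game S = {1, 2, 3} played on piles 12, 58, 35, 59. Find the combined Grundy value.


Subtraction set: {1, 2, 3}
For this subtraction set, G(n) = n mod 4 (period = max + 1 = 4).
Pile 1 (size 12): G(12) = 12 mod 4 = 0
Pile 2 (size 58): G(58) = 58 mod 4 = 2
Pile 3 (size 35): G(35) = 35 mod 4 = 3
Pile 4 (size 59): G(59) = 59 mod 4 = 3
Total Grundy value = XOR of all: 0 XOR 2 XOR 3 XOR 3 = 2

2


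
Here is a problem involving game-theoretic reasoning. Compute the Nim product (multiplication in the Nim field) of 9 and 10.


Nim multiplication is bilinear over XOR: (u XOR v) * w = (u*w) XOR (v*w).
So we split each operand into its bit components and XOR the pairwise Nim products.
9 = 1 + 8 (as XOR of powers of 2).
10 = 2 + 8 (as XOR of powers of 2).
Using the standard Nim-product table on single bits:
  2*2 = 3,   2*4 = 8,   2*8 = 12,
  4*4 = 6,   4*8 = 11,  8*8 = 13,
and  1*x = x (identity), k*l = l*k (commutative).
Pairwise Nim products:
  1 * 2 = 2
  1 * 8 = 8
  8 * 2 = 12
  8 * 8 = 13
XOR them: 2 XOR 8 XOR 12 XOR 13 = 11.
Result: 9 * 10 = 11 (in Nim).

11


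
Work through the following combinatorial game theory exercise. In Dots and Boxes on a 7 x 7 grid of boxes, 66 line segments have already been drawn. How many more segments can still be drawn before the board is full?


Grid: 7 x 7 boxes, i.e. 8 rows and 8 columns of dots.
Horizontal edges: (rows + 1) * cols = 8 * 7 = 56
Vertical edges: rows * (cols + 1) = 7 * 8 = 56
Total edges: 56 + 56 = 112
Edges drawn: 66
Remaining: 112 - 66 = 46

46


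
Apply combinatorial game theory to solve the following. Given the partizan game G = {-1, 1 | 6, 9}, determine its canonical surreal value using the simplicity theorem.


Left options: {-1, 1}, max = 1
Right options: {6, 9}, min = 6
All options are numbers and max(Left) < min(Right), so by the simplicity theorem the value is the simplest (earliest-born) number strictly between 1 and 6.
Integers 2 through 5 all lie strictly between 1 and 6.
Among integers, the simplest (lowest birthday = smallest |n|; 0 is born on day 0, +-n on day n) is 2.
No non-integer in the interval can be simpler: if x is a non-integer in the interval, then floor(x) or ceil(x) also lies in the interval (the interval contains an integer), and both are proper prefixes of x's sign expansion, i.e. born earlier. So the game value is 2.
Game value = 2

2
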